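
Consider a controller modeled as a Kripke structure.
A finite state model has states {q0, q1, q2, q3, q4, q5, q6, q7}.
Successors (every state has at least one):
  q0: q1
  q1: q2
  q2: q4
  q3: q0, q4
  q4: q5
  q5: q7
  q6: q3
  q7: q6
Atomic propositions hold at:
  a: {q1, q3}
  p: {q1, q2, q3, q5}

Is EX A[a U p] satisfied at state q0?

Yes

A[a U p]: least fixpoint, start Z0 = Sat(p) = {q1, q2, q3, q5}, add states in Sat(a) with every successor in Z. Already a fixed point.
Sat(A[a U p]) = {q1, q2, q3, q5}
Sat(EX A[a U p]) = {s : some successor in {q1, q2, q3, q5}} = {q0, q1, q4, q6}
q0 ∈ Sat(EX A[a U p]) = {q0, q1, q4, q6}, so the formula holds at q0.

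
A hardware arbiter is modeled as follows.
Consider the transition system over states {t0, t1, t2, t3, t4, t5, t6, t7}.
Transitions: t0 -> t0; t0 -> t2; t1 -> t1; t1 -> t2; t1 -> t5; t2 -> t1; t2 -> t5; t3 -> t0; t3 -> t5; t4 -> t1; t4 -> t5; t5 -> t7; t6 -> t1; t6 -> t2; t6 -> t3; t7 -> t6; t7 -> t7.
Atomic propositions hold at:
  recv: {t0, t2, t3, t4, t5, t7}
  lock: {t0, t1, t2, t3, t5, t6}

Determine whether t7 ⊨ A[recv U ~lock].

Sat(~lock) = {t4, t7}
A[recv U ~lock]: least fixpoint, start Z0 = Sat(~lock) = {t4, t7}, add states in Sat(recv) with every successor in Z. Z1 = {t4, t5, t7}; fixed.
Sat(A[recv U ~lock]) = {t4, t5, t7}
t7 ∈ Sat(A[recv U ~lock]) = {t4, t5, t7}, so the formula holds at t7.

Yes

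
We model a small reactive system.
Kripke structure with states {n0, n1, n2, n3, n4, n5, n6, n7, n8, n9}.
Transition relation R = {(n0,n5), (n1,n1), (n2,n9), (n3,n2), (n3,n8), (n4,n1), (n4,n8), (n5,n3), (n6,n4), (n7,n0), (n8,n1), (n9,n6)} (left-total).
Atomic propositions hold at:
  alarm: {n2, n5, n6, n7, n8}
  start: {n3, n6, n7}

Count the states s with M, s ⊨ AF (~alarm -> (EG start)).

8

Sat(~alarm) = {n0, n1, n3, n4, n9}
EG start: greatest fixpoint, start Z0 = {n3, n6, n7}, keep only states in Sat with some successor in Z. Z1 = ∅; fixed.
Sat(EG start) = ∅
Sat(~alarm -> (EG start)) = {n2, n5, n6, n7, n8}
AF (~alarm -> (EG start)): least fixpoint, start Z0 = {n2, n5, n6, n7, n8}, add states with every successor in Z. Z1 = {n0, n2, n3, n5, n6, n7, n8, n9}; fixed.
Sat(AF (~alarm -> (EG start))) = {n0, n2, n3, n5, n6, n7, n8, n9}
|Sat(AF (~alarm -> (EG start)))| = |{n0, n2, n3, n5, n6, n7, n8, n9}| = 8.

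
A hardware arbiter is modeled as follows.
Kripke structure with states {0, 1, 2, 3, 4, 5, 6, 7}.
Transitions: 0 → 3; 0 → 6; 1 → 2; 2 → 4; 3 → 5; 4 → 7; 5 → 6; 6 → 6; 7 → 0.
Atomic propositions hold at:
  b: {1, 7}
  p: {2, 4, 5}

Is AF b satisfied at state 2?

Yes

AF b: least fixpoint, start Z0 = {1, 7}, add states with every successor in Z. Z1 = {1, 4, 7}; Z2 = {1, 2, 4, 7}; fixed.
Sat(AF b) = {1, 2, 4, 7}
2 ∈ Sat(AF b) = {1, 2, 4, 7}, so the formula holds at 2.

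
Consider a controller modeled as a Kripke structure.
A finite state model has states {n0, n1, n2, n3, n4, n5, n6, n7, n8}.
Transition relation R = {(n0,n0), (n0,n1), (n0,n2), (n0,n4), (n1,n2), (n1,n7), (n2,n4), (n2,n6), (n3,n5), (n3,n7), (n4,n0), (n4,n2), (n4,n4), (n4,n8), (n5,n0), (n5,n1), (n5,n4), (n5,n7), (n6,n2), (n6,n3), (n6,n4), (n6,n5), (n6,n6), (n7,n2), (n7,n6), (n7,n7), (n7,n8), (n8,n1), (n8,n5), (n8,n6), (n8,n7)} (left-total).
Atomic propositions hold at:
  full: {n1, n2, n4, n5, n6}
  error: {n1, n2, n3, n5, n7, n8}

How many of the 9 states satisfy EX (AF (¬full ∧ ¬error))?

3

Sat(¬full) = {n0, n3, n7, n8}
Sat(¬error) = {n0, n4, n6}
Sat(¬full ∧ ¬error) = {n0}
AF (¬full ∧ ¬error): least fixpoint, start Z0 = {n0}, add states with every successor in Z. Already a fixed point.
Sat(AF (¬full ∧ ¬error)) = {n0}
Sat(EX (AF (¬full ∧ ¬error))) = {s : some successor in {n0}} = {n0, n4, n5}
|Sat(EX (AF (¬full ∧ ¬error)))| = |{n0, n4, n5}| = 3.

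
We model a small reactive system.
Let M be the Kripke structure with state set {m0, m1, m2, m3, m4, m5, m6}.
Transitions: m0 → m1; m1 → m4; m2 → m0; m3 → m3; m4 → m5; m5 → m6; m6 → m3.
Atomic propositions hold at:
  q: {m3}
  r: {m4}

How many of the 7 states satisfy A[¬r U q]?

Sat(¬r) = {m0, m1, m2, m3, m5, m6}
A[¬r U q]: least fixpoint, start Z0 = Sat(q) = {m3}, add states in Sat(¬r) with every successor in Z. Z1 = {m3, m6}; Z2 = {m3, m5, m6}; fixed.
Sat(A[¬r U q]) = {m3, m5, m6}
|Sat(A[¬r U q])| = |{m3, m5, m6}| = 3.

3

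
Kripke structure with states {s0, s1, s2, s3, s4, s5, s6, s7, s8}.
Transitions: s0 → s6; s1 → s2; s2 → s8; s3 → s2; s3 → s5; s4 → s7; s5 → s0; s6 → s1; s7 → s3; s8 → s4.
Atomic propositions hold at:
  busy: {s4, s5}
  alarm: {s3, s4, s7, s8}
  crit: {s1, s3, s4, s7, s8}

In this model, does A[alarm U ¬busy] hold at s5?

Sat(¬busy) = {s0, s1, s2, s3, s6, s7, s8}
A[alarm U ¬busy]: least fixpoint, start Z0 = Sat(¬busy) = {s0, s1, s2, s3, s6, s7, s8}, add states in Sat(alarm) with every successor in Z. Z1 = {s0, s1, s2, s3, s4, s6, s7, s8}; fixed.
Sat(A[alarm U ¬busy]) = {s0, s1, s2, s3, s4, s6, s7, s8}
s5 ∉ Sat(A[alarm U ¬busy]) = {s0, s1, s2, s3, s4, s6, s7, s8}, so the formula does not hold at s5.

No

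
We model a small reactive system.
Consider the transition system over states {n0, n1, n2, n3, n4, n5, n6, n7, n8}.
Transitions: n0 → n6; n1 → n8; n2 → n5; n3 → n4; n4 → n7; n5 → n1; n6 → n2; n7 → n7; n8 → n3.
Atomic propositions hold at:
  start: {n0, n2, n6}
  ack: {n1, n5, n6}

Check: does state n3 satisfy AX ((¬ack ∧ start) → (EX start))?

Sat(¬ack) = {n0, n2, n3, n4, n7, n8}
Sat(¬ack ∧ start) = {n0, n2}
Sat(EX start) = {s : some successor in {n0, n2, n6}} = {n0, n6}
Sat((¬ack ∧ start) → (EX start)) = {n0, n1, n3, n4, n5, n6, n7, n8}
Sat(AX ((¬ack ∧ start) → (EX start))) = {s : every successor in {n0, n1, n3, n4, n5, n6, n7, n8}} = {n0, n1, n2, n3, n4, n5, n7, n8}
n3 ∈ Sat(AX ((¬ack ∧ start) → (EX start))) = {n0, n1, n2, n3, n4, n5, n7, n8}, so the formula holds at n3.

Yes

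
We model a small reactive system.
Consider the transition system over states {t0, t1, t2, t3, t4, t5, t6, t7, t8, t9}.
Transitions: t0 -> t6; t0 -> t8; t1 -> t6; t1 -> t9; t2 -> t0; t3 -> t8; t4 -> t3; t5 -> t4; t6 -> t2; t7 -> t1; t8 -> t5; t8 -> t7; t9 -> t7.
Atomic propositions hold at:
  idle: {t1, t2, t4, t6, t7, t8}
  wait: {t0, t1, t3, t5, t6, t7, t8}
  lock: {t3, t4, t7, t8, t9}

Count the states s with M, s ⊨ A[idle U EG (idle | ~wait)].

4

Sat(~wait) = {t2, t4, t9}
Sat(idle | ~wait) = {t1, t2, t4, t6, t7, t8, t9}
EG (idle | ~wait): greatest fixpoint, start Z0 = {t1, t2, t4, t6, t7, t8, t9}, keep only states in Sat with some successor in Z. Z1 = {t1, t6, t7, t8, t9}; Z2 = {t1, t7, t8, t9}; fixed.
Sat(EG (idle | ~wait)) = {t1, t7, t8, t9}
A[idle U EG (idle | ~wait)]: least fixpoint, start Z0 = Sat(EG (idle | ~wait)) = {t1, t7, t8, t9}, add states in Sat(idle) with every successor in Z. Already a fixed point.
Sat(A[idle U EG (idle | ~wait)]) = {t1, t7, t8, t9}
|Sat(A[idle U EG (idle | ~wait)])| = |{t1, t7, t8, t9}| = 4.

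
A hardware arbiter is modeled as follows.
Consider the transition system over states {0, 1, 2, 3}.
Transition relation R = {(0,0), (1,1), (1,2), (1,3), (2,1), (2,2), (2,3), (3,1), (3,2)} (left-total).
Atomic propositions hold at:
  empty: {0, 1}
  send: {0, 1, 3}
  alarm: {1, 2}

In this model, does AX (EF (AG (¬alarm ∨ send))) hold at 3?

No

Sat(¬alarm) = {0, 3}
Sat(¬alarm ∨ send) = {0, 1, 3}
AG (¬alarm ∨ send): greatest fixpoint, start Z0 = {0, 1, 3}, keep only states in Sat with every successor in Z. Z1 = {0}; fixed.
Sat(AG (¬alarm ∨ send)) = {0}
EF (AG (¬alarm ∨ send)): least fixpoint, start Z0 = {0}, add states with some successor in Z. Already a fixed point.
Sat(EF (AG (¬alarm ∨ send))) = {0}
Sat(AX (EF (AG (¬alarm ∨ send)))) = {s : every successor in {0}} = {0}
3 ∉ Sat(AX (EF (AG (¬alarm ∨ send)))) = {0}, so the formula does not hold at 3.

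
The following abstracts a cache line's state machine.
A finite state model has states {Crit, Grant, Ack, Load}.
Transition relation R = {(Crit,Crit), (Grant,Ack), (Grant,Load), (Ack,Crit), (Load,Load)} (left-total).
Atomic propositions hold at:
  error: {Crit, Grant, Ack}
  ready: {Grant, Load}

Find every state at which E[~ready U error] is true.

{Crit, Grant, Ack}

Sat(~ready) = {Crit, Ack}
E[~ready U error]: least fixpoint, start Z0 = Sat(error) = {Crit, Grant, Ack}, add states in Sat(~ready) with some successor in Z. Already a fixed point.
Sat(E[~ready U error]) = {Crit, Grant, Ack}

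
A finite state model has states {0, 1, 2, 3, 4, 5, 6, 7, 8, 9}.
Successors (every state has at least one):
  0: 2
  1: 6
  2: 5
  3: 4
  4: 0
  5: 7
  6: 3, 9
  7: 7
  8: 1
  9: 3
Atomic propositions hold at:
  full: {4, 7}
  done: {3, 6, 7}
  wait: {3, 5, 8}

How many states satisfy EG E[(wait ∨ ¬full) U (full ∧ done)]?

4

Sat(¬full) = {0, 1, 2, 3, 5, 6, 8, 9}
Sat(wait ∨ ¬full) = {0, 1, 2, 3, 5, 6, 8, 9}
Sat(full ∧ done) = {7}
E[(wait ∨ ¬full) U (full ∧ done)]: least fixpoint, start Z0 = Sat((full ∧ done)) = {7}, add states in Sat(wait ∨ ¬full) with some successor in Z. Z1 = {5, 7}; Z2 = {2, 5, 7}; Z3 = {0, 2, 5, 7}; fixed.
Sat(E[(wait ∨ ¬full) U (full ∧ done)]) = {0, 2, 5, 7}
EG E[(wait ∨ ¬full) U (full ∧ done)]: greatest fixpoint, start Z0 = {0, 2, 5, 7}, keep only states in Sat with some successor in Z. Already a fixed point.
Sat(EG E[(wait ∨ ¬full) U (full ∧ done)]) = {0, 2, 5, 7}
|Sat(EG E[(wait ∨ ¬full) U (full ∧ done)])| = |{0, 2, 5, 7}| = 4.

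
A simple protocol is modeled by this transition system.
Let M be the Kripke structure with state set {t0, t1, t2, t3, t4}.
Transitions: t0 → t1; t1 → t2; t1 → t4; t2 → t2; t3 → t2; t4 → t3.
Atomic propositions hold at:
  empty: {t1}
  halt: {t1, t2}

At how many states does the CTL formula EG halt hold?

2

EG halt: greatest fixpoint, start Z0 = {t1, t2}, keep only states in Sat with some successor in Z. Already a fixed point.
Sat(EG halt) = {t1, t2}
|Sat(EG halt)| = |{t1, t2}| = 2.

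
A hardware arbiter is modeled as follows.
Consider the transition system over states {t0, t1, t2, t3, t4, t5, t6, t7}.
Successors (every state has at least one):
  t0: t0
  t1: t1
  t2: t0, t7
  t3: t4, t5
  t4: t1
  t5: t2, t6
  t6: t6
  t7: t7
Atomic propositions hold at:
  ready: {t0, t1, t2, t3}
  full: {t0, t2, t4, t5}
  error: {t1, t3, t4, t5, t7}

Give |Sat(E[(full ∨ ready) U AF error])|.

Sat(full ∨ ready) = {t0, t1, t2, t3, t4, t5}
AF error: least fixpoint, start Z0 = {t1, t3, t4, t5, t7}, add states with every successor in Z. Already a fixed point.
Sat(AF error) = {t1, t3, t4, t5, t7}
E[(full ∨ ready) U AF error]: least fixpoint, start Z0 = Sat(AF error) = {t1, t3, t4, t5, t7}, add states in Sat(full ∨ ready) with some successor in Z. Z1 = {t1, t2, t3, t4, t5, t7}; fixed.
Sat(E[(full ∨ ready) U AF error]) = {t1, t2, t3, t4, t5, t7}
|Sat(E[(full ∨ ready) U AF error])| = |{t1, t2, t3, t4, t5, t7}| = 6.

6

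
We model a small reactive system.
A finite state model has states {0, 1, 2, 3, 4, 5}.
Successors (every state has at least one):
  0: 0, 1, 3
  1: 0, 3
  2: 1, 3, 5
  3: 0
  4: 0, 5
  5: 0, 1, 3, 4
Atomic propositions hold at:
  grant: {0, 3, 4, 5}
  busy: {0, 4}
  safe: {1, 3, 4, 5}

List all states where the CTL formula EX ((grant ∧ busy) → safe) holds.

{0, 1, 2, 4, 5}

Sat(grant ∧ busy) = {0, 4}
Sat((grant ∧ busy) → safe) = {1, 2, 3, 4, 5}
Sat(EX ((grant ∧ busy) → safe)) = {s : some successor in {1, 2, 3, 4, 5}} = {0, 1, 2, 4, 5}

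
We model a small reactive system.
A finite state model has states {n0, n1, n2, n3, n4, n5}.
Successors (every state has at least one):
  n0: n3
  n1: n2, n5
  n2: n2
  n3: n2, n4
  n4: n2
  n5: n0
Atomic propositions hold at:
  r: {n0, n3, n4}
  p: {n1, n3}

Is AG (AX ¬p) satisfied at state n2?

Yes

Sat(¬p) = {n0, n2, n4, n5}
Sat(AX ¬p) = {s : every successor in {n0, n2, n4, n5}} = {n1, n2, n3, n4, n5}
AG (AX ¬p): greatest fixpoint, start Z0 = {n1, n2, n3, n4, n5}, keep only states in Sat with every successor in Z. Z1 = {n1, n2, n3, n4}; Z2 = {n2, n3, n4}; fixed.
Sat(AG (AX ¬p)) = {n2, n3, n4}
n2 ∈ Sat(AG (AX ¬p)) = {n2, n3, n4}, so the formula holds at n2.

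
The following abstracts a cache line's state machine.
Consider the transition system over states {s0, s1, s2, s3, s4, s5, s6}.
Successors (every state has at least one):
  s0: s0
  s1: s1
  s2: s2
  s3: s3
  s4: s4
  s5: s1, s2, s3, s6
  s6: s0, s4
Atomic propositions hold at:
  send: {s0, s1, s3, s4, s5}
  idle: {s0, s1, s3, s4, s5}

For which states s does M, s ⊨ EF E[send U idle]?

E[send U idle]: least fixpoint, start Z0 = Sat(idle) = {s0, s1, s3, s4, s5}, add states in Sat(send) with some successor in Z. Already a fixed point.
Sat(E[send U idle]) = {s0, s1, s3, s4, s5}
EF E[send U idle]: least fixpoint, start Z0 = {s0, s1, s3, s4, s5}, add states with some successor in Z. Z1 = {s0, s1, s3, s4, s5, s6}; fixed.
Sat(EF E[send U idle]) = {s0, s1, s3, s4, s5, s6}

{s0, s1, s3, s4, s5, s6}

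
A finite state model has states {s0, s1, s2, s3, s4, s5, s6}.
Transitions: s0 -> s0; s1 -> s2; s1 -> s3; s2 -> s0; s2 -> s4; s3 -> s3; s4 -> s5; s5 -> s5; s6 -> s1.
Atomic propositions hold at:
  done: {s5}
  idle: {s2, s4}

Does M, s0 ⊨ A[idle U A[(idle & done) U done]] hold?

No

Sat(idle & done) = ∅
A[(idle & done) U done]: least fixpoint, start Z0 = Sat(done) = {s5}, add states in Sat(idle & done) with every successor in Z. Already a fixed point.
Sat(A[(idle & done) U done]) = {s5}
A[idle U A[(idle & done) U done]]: least fixpoint, start Z0 = Sat(A[(idle & done) U done]) = {s5}, add states in Sat(idle) with every successor in Z. Z1 = {s4, s5}; fixed.
Sat(A[idle U A[(idle & done) U done]]) = {s4, s5}
s0 ∉ Sat(A[idle U A[(idle & done) U done]]) = {s4, s5}, so the formula does not hold at s0.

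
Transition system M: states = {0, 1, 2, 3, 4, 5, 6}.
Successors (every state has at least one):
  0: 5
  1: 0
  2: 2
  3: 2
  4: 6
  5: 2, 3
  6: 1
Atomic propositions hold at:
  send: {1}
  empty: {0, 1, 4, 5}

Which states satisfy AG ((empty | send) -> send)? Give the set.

{2, 3}

Sat(empty | send) = {0, 1, 4, 5}
Sat((empty | send) -> send) = {1, 2, 3, 6}
AG ((empty | send) -> send): greatest fixpoint, start Z0 = {1, 2, 3, 6}, keep only states in Sat with every successor in Z. Z1 = {2, 3, 6}; Z2 = {2, 3}; fixed.
Sat(AG ((empty | send) -> send)) = {2, 3}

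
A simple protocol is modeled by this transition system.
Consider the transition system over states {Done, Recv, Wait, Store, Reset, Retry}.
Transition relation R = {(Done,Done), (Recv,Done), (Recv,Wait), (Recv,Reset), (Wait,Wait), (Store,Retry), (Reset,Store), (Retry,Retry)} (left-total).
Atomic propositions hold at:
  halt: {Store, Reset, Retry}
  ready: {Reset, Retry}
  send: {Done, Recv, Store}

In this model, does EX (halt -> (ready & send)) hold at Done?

Yes

Sat(ready & send) = ∅
Sat(halt -> (ready & send)) = {Done, Recv, Wait}
Sat(EX (halt -> (ready & send))) = {s : some successor in {Done, Recv, Wait}} = {Done, Recv, Wait}
Done ∈ Sat(EX (halt -> (ready & send))) = {Done, Recv, Wait}, so the formula holds at Done.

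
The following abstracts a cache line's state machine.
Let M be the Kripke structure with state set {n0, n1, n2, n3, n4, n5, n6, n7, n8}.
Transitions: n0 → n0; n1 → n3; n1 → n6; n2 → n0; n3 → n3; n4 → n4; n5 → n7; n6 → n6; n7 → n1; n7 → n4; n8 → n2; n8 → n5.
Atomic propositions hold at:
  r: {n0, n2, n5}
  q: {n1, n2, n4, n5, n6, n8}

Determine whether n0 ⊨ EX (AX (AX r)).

Yes

Sat(AX r) = {s : every successor in {n0, n2, n5}} = {n0, n2, n8}
Sat(AX (AX r)) = {s : every successor in {n0, n2, n8}} = {n0, n2}
Sat(EX (AX (AX r))) = {s : some successor in {n0, n2}} = {n0, n2, n8}
n0 ∈ Sat(EX (AX (AX r))) = {n0, n2, n8}, so the formula holds at n0.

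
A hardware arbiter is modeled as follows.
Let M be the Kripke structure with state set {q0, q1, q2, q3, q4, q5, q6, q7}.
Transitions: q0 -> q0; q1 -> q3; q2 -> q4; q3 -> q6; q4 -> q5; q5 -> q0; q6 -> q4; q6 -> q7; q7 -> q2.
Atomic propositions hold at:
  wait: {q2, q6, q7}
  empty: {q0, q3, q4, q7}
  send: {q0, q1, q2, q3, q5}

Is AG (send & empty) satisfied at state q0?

Yes

Sat(send & empty) = {q0, q3}
AG (send & empty): greatest fixpoint, start Z0 = {q0, q3}, keep only states in Sat with every successor in Z. Z1 = {q0}; fixed.
Sat(AG (send & empty)) = {q0}
q0 ∈ Sat(AG (send & empty)) = {q0}, so the formula holds at q0.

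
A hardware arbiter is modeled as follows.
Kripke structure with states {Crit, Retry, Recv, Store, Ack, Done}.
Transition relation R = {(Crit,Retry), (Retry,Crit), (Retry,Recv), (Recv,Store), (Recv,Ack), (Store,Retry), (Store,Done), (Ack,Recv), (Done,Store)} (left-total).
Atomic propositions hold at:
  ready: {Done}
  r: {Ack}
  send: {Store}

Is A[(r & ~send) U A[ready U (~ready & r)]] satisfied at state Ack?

Sat(~send) = {Crit, Retry, Recv, Ack, Done}
Sat(r & ~send) = {Ack}
Sat(~ready) = {Crit, Retry, Recv, Store, Ack}
Sat(~ready & r) = {Ack}
A[ready U (~ready & r)]: least fixpoint, start Z0 = Sat((~ready & r)) = {Ack}, add states in Sat(ready) with every successor in Z. Already a fixed point.
Sat(A[ready U (~ready & r)]) = {Ack}
A[(r & ~send) U A[ready U (~ready & r)]]: least fixpoint, start Z0 = Sat(A[ready U (~ready & r)]) = {Ack}, add states in Sat(r & ~send) with every successor in Z. Already a fixed point.
Sat(A[(r & ~send) U A[ready U (~ready & r)]]) = {Ack}
Ack ∈ Sat(A[(r & ~send) U A[ready U (~ready & r)]]) = {Ack}, so the formula holds at Ack.

Yes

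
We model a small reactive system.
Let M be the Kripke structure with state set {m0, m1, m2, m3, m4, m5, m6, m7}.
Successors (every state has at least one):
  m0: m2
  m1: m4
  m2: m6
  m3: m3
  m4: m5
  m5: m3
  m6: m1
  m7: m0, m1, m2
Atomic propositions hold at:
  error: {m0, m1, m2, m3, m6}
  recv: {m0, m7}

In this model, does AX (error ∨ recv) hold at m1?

No

Sat(error ∨ recv) = {m0, m1, m2, m3, m6, m7}
Sat(AX (error ∨ recv)) = {s : every successor in {m0, m1, m2, m3, m6, m7}} = {m0, m2, m3, m5, m6, m7}
m1 ∉ Sat(AX (error ∨ recv)) = {m0, m2, m3, m5, m6, m7}, so the formula does not hold at m1.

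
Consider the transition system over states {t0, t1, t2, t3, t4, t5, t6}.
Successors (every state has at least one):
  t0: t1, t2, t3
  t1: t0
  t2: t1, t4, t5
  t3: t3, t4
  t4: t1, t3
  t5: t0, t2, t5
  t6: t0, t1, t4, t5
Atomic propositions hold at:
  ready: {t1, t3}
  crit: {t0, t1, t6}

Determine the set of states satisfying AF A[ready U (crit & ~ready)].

Sat(~ready) = {t0, t2, t4, t5, t6}
Sat(crit & ~ready) = {t0, t6}
A[ready U (crit & ~ready)]: least fixpoint, start Z0 = Sat((crit & ~ready)) = {t0, t6}, add states in Sat(ready) with every successor in Z. Z1 = {t0, t1, t6}; fixed.
Sat(A[ready U (crit & ~ready)]) = {t0, t1, t6}
AF A[ready U (crit & ~ready)]: least fixpoint, start Z0 = {t0, t1, t6}, add states with every successor in Z. Already a fixed point.
Sat(AF A[ready U (crit & ~ready)]) = {t0, t1, t6}

{t0, t1, t6}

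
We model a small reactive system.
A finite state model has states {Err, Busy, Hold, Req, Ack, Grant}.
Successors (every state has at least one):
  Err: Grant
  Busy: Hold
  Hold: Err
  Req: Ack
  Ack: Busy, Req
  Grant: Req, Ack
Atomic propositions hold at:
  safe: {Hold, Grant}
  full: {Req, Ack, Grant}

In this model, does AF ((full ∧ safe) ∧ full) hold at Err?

Yes

Sat(full ∧ safe) = {Grant}
Sat((full ∧ safe) ∧ full) = {Grant}
AF ((full ∧ safe) ∧ full): least fixpoint, start Z0 = {Grant}, add states with every successor in Z. Z1 = {Err, Grant}; Z2 = {Err, Hold, Grant}; Z3 = {Err, Busy, Hold, Grant}; fixed.
Sat(AF ((full ∧ safe) ∧ full)) = {Err, Busy, Hold, Grant}
Err ∈ Sat(AF ((full ∧ safe) ∧ full)) = {Err, Busy, Hold, Grant}, so the formula holds at Err.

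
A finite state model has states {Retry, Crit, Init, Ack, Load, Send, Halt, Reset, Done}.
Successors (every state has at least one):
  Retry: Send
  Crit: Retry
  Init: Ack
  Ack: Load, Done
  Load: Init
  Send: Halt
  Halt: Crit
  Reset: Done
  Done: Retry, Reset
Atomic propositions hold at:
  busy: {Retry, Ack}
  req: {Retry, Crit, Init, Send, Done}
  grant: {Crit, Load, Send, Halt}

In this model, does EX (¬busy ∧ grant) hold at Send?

Sat(¬busy) = {Crit, Init, Load, Send, Halt, Reset, Done}
Sat(¬busy ∧ grant) = {Crit, Load, Send, Halt}
Sat(EX (¬busy ∧ grant)) = {s : some successor in {Crit, Load, Send, Halt}} = {Retry, Ack, Send, Halt}
Send ∈ Sat(EX (¬busy ∧ grant)) = {Retry, Ack, Send, Halt}, so the formula holds at Send.

Yes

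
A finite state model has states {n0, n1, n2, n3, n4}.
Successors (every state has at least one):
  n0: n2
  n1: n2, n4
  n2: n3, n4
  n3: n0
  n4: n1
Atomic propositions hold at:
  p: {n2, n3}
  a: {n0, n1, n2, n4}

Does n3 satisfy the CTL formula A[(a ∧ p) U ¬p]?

No

Sat(a ∧ p) = {n2}
Sat(¬p) = {n0, n1, n4}
A[(a ∧ p) U ¬p]: least fixpoint, start Z0 = Sat(¬p) = {n0, n1, n4}, add states in Sat(a ∧ p) with every successor in Z. Already a fixed point.
Sat(A[(a ∧ p) U ¬p]) = {n0, n1, n4}
n3 ∉ Sat(A[(a ∧ p) U ¬p]) = {n0, n1, n4}, so the formula does not hold at n3.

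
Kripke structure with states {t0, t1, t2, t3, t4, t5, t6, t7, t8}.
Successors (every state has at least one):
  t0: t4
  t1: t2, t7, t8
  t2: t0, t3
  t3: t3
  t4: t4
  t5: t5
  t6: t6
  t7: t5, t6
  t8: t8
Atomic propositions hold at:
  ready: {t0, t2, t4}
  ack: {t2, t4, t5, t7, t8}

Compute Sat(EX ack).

Sat(EX ack) = {s : some successor in {t2, t4, t5, t7, t8}} = {t0, t1, t4, t5, t7, t8}

{t0, t1, t4, t5, t7, t8}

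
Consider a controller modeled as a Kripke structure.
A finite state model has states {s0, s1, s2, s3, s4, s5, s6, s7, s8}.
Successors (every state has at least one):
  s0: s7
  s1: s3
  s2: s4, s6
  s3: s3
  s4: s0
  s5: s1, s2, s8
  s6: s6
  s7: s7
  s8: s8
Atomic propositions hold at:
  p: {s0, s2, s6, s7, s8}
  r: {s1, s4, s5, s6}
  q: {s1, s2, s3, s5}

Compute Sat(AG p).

AG p: greatest fixpoint, start Z0 = {s0, s2, s6, s7, s8}, keep only states in Sat with every successor in Z. Z1 = {s0, s6, s7, s8}; fixed.
Sat(AG p) = {s0, s6, s7, s8}

{s0, s6, s7, s8}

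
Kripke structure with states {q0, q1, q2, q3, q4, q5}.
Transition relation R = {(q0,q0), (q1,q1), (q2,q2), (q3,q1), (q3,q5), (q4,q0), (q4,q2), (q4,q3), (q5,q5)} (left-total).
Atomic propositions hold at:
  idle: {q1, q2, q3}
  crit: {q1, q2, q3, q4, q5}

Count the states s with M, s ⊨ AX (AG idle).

2

AG idle: greatest fixpoint, start Z0 = {q1, q2, q3}, keep only states in Sat with every successor in Z. Z1 = {q1, q2}; fixed.
Sat(AG idle) = {q1, q2}
Sat(AX (AG idle)) = {s : every successor in {q1, q2}} = {q1, q2}
|Sat(AX (AG idle))| = |{q1, q2}| = 2.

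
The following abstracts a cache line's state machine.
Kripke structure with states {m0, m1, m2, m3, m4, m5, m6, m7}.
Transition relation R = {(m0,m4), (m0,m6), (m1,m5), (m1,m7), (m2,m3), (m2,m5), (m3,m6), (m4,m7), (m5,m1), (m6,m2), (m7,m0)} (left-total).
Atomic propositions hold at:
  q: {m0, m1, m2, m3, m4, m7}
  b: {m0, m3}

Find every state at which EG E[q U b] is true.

{m0, m1, m4, m7}

E[q U b]: least fixpoint, start Z0 = Sat(b) = {m0, m3}, add states in Sat(q) with some successor in Z. Z1 = {m0, m2, m3, m7}; Z2 = {m0, m1, m2, m3, m4, m7}; fixed.
Sat(E[q U b]) = {m0, m1, m2, m3, m4, m7}
EG E[q U b]: greatest fixpoint, start Z0 = {m0, m1, m2, m3, m4, m7}, keep only states in Sat with some successor in Z. Z1 = {m0, m1, m2, m4, m7}; Z2 = {m0, m1, m4, m7}; fixed.
Sat(EG E[q U b]) = {m0, m1, m4, m7}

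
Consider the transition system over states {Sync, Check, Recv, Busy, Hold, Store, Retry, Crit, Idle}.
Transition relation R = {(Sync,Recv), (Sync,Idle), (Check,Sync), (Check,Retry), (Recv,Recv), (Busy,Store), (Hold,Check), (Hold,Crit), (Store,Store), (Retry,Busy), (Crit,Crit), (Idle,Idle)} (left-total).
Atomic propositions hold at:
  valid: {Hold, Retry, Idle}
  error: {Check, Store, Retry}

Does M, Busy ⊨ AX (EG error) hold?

EG error: greatest fixpoint, start Z0 = {Check, Store, Retry}, keep only states in Sat with some successor in Z. Z1 = {Check, Store}; Z2 = {Store}; fixed.
Sat(EG error) = {Store}
Sat(AX (EG error)) = {s : every successor in {Store}} = {Busy, Store}
Busy ∈ Sat(AX (EG error)) = {Busy, Store}, so the formula holds at Busy.

Yes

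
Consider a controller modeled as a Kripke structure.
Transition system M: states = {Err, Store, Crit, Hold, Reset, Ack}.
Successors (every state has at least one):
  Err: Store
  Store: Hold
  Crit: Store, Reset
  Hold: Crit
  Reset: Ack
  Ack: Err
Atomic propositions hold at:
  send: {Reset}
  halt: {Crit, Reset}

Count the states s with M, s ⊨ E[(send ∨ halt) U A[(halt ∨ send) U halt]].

Sat(send ∨ halt) = {Crit, Reset}
Sat(halt ∨ send) = {Crit, Reset}
A[(halt ∨ send) U halt]: least fixpoint, start Z0 = Sat(halt) = {Crit, Reset}, add states in Sat(halt ∨ send) with every successor in Z. Already a fixed point.
Sat(A[(halt ∨ send) U halt]) = {Crit, Reset}
E[(send ∨ halt) U A[(halt ∨ send) U halt]]: least fixpoint, start Z0 = Sat(A[(halt ∨ send) U halt]) = {Crit, Reset}, add states in Sat(send ∨ halt) with some successor in Z. Already a fixed point.
Sat(E[(send ∨ halt) U A[(halt ∨ send) U halt]]) = {Crit, Reset}
|Sat(E[(send ∨ halt) U A[(halt ∨ send) U halt]])| = |{Crit, Reset}| = 2.

2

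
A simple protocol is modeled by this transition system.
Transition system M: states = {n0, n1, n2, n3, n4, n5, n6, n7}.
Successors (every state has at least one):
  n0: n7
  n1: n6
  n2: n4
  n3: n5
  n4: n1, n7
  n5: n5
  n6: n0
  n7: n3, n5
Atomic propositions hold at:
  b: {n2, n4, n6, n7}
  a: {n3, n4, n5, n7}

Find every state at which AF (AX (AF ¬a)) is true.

Sat(¬a) = {n0, n1, n2, n6}
AF ¬a: least fixpoint, start Z0 = {n0, n1, n2, n6}, add states with every successor in Z. Already a fixed point.
Sat(AF ¬a) = {n0, n1, n2, n6}
Sat(AX (AF ¬a)) = {s : every successor in {n0, n1, n2, n6}} = {n1, n6}
AF (AX (AF ¬a)): least fixpoint, start Z0 = {n1, n6}, add states with every successor in Z. Already a fixed point.
Sat(AF (AX (AF ¬a))) = {n1, n6}

{n1, n6}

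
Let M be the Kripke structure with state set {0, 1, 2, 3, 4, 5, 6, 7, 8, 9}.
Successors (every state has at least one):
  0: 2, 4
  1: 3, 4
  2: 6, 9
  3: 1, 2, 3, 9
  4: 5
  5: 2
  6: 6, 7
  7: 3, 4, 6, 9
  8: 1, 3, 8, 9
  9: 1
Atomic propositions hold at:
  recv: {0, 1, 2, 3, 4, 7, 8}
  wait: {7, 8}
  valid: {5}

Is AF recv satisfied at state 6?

AF recv: least fixpoint, start Z0 = {0, 1, 2, 3, 4, 7, 8}, add states with every successor in Z. Z1 = {0, 1, 2, 3, 4, 5, 7, 8, 9}; fixed.
Sat(AF recv) = {0, 1, 2, 3, 4, 5, 7, 8, 9}
6 ∉ Sat(AF recv) = {0, 1, 2, 3, 4, 5, 7, 8, 9}, so the formula does not hold at 6.

No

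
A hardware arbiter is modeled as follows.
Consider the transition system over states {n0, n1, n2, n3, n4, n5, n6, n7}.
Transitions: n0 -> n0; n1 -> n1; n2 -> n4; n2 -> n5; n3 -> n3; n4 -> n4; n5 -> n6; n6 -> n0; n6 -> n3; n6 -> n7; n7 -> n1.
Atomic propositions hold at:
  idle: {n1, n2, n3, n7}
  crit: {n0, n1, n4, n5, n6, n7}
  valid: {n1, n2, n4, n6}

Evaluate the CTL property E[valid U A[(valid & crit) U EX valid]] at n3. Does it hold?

Sat(valid & crit) = {n1, n4, n6}
Sat(EX valid) = {s : some successor in {n1, n2, n4, n6}} = {n1, n2, n4, n5, n7}
A[(valid & crit) U EX valid]: least fixpoint, start Z0 = Sat(EX valid) = {n1, n2, n4, n5, n7}, add states in Sat(valid & crit) with every successor in Z. Already a fixed point.
Sat(A[(valid & crit) U EX valid]) = {n1, n2, n4, n5, n7}
E[valid U A[(valid & crit) U EX valid]]: least fixpoint, start Z0 = Sat(A[(valid & crit) U EX valid]) = {n1, n2, n4, n5, n7}, add states in Sat(valid) with some successor in Z. Z1 = {n1, n2, n4, n5, n6, n7}; fixed.
Sat(E[valid U A[(valid & crit) U EX valid]]) = {n1, n2, n4, n5, n6, n7}
n3 ∉ Sat(E[valid U A[(valid & crit) U EX valid]]) = {n1, n2, n4, n5, n6, n7}, so the formula does not hold at n3.

No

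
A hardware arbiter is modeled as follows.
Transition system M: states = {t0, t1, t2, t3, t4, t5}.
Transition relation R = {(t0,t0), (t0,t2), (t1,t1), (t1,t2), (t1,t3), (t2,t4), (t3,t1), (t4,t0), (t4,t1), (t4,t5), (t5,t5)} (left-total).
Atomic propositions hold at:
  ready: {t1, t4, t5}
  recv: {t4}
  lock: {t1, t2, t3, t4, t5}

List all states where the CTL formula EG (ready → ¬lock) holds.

Sat(¬lock) = {t0}
Sat(ready → ¬lock) = {t0, t2, t3}
EG (ready → ¬lock): greatest fixpoint, start Z0 = {t0, t2, t3}, keep only states in Sat with some successor in Z. Z1 = {t0}; fixed.
Sat(EG (ready → ¬lock)) = {t0}

{t0}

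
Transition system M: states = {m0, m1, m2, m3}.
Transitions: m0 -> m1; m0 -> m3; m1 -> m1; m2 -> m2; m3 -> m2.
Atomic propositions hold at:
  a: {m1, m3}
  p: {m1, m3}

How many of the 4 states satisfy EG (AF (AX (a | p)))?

2

Sat(a | p) = {m1, m3}
Sat(AX (a | p)) = {s : every successor in {m1, m3}} = {m0, m1}
AF (AX (a | p)): least fixpoint, start Z0 = {m0, m1}, add states with every successor in Z. Already a fixed point.
Sat(AF (AX (a | p))) = {m0, m1}
EG (AF (AX (a | p))): greatest fixpoint, start Z0 = {m0, m1}, keep only states in Sat with some successor in Z. Already a fixed point.
Sat(EG (AF (AX (a | p)))) = {m0, m1}
|Sat(EG (AF (AX (a | p))))| = |{m0, m1}| = 2.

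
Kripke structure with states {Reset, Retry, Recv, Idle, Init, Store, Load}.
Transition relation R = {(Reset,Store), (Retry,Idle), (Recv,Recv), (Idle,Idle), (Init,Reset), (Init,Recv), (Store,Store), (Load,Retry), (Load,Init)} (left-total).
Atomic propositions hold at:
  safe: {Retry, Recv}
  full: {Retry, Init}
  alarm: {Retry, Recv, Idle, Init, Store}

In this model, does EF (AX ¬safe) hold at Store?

Sat(¬safe) = {Reset, Idle, Init, Store, Load}
Sat(AX ¬safe) = {s : every successor in {Reset, Idle, Init, Store, Load}} = {Reset, Retry, Idle, Store}
EF (AX ¬safe): least fixpoint, start Z0 = {Reset, Retry, Idle, Store}, add states with some successor in Z. Z1 = {Reset, Retry, Idle, Init, Store, Load}; fixed.
Sat(EF (AX ¬safe)) = {Reset, Retry, Idle, Init, Store, Load}
Store ∈ Sat(EF (AX ¬safe)) = {Reset, Retry, Idle, Init, Store, Load}, so the formula holds at Store.

Yes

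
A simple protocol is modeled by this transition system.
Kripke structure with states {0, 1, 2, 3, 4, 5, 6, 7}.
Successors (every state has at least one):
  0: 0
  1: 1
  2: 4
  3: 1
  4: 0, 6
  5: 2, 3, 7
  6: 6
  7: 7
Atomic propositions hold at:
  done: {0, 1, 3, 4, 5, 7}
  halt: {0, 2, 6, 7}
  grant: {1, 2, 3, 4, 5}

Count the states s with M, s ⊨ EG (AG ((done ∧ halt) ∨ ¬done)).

Sat(done ∧ halt) = {0, 7}
Sat(¬done) = {2, 6}
Sat((done ∧ halt) ∨ ¬done) = {0, 2, 6, 7}
AG ((done ∧ halt) ∨ ¬done): greatest fixpoint, start Z0 = {0, 2, 6, 7}, keep only states in Sat with every successor in Z. Z1 = {0, 6, 7}; fixed.
Sat(AG ((done ∧ halt) ∨ ¬done)) = {0, 6, 7}
EG (AG ((done ∧ halt) ∨ ¬done)): greatest fixpoint, start Z0 = {0, 6, 7}, keep only states in Sat with some successor in Z. Already a fixed point.
Sat(EG (AG ((done ∧ halt) ∨ ¬done))) = {0, 6, 7}
|Sat(EG (AG ((done ∧ halt) ∨ ¬done)))| = |{0, 6, 7}| = 3.

3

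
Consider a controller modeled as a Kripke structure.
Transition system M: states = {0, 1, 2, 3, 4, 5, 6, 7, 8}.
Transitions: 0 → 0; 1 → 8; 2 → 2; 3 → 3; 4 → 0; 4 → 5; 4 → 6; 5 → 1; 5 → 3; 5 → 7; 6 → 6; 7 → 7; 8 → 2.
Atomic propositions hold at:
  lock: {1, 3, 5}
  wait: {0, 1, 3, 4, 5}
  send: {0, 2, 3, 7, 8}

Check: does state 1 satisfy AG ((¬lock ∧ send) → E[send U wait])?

Sat(¬lock) = {0, 2, 4, 6, 7, 8}
Sat(¬lock ∧ send) = {0, 2, 7, 8}
E[send U wait]: least fixpoint, start Z0 = Sat(wait) = {0, 1, 3, 4, 5}, add states in Sat(send) with some successor in Z. Already a fixed point.
Sat(E[send U wait]) = {0, 1, 3, 4, 5}
Sat((¬lock ∧ send) → E[send U wait]) = {0, 1, 3, 4, 5, 6}
AG ((¬lock ∧ send) → E[send U wait]): greatest fixpoint, start Z0 = {0, 1, 3, 4, 5, 6}, keep only states in Sat with every successor in Z. Z1 = {0, 3, 4, 6}; Z2 = {0, 3, 6}; fixed.
Sat(AG ((¬lock ∧ send) → E[send U wait])) = {0, 3, 6}
1 ∉ Sat(AG ((¬lock ∧ send) → E[send U wait])) = {0, 3, 6}, so the formula does not hold at 1.

No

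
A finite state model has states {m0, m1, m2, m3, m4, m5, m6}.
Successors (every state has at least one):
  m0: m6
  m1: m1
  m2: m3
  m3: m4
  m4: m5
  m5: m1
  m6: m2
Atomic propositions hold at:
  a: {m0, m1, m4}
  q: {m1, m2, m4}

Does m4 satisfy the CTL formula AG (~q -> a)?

Sat(~q) = {m0, m3, m5, m6}
Sat(~q -> a) = {m0, m1, m2, m4}
AG (~q -> a): greatest fixpoint, start Z0 = {m0, m1, m2, m4}, keep only states in Sat with every successor in Z. Z1 = {m1}; fixed.
Sat(AG (~q -> a)) = {m1}
m4 ∉ Sat(AG (~q -> a)) = {m1}, so the formula does not hold at m4.

No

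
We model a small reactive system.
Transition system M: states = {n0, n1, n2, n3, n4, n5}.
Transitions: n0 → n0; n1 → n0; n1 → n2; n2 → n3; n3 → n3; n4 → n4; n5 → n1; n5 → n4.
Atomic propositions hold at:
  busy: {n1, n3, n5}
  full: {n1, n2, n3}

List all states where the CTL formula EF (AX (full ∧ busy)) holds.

{n1, n2, n3, n5}

Sat(full ∧ busy) = {n1, n3}
Sat(AX (full ∧ busy)) = {s : every successor in {n1, n3}} = {n2, n3}
EF (AX (full ∧ busy)): least fixpoint, start Z0 = {n2, n3}, add states with some successor in Z. Z1 = {n1, n2, n3}; Z2 = {n1, n2, n3, n5}; fixed.
Sat(EF (AX (full ∧ busy))) = {n1, n2, n3, n5}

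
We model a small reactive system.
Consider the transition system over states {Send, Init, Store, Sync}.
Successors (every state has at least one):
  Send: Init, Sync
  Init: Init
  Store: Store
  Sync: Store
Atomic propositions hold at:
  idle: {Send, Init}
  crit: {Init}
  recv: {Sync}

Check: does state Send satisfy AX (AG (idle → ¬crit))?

Sat(¬crit) = {Send, Store, Sync}
Sat(idle → ¬crit) = {Send, Store, Sync}
AG (idle → ¬crit): greatest fixpoint, start Z0 = {Send, Store, Sync}, keep only states in Sat with every successor in Z. Z1 = {Store, Sync}; fixed.
Sat(AG (idle → ¬crit)) = {Store, Sync}
Sat(AX (AG (idle → ¬crit))) = {s : every successor in {Store, Sync}} = {Store, Sync}
Send ∉ Sat(AX (AG (idle → ¬crit))) = {Store, Sync}, so the formula does not hold at Send.

No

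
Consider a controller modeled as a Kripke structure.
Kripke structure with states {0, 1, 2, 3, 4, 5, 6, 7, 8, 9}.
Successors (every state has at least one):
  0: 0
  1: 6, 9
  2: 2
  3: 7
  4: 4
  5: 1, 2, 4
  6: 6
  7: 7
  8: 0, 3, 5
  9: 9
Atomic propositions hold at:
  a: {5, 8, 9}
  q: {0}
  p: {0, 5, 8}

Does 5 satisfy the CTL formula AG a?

AG a: greatest fixpoint, start Z0 = {5, 8, 9}, keep only states in Sat with every successor in Z. Z1 = {9}; fixed.
Sat(AG a) = {9}
5 ∉ Sat(AG a) = {9}, so the formula does not hold at 5.

No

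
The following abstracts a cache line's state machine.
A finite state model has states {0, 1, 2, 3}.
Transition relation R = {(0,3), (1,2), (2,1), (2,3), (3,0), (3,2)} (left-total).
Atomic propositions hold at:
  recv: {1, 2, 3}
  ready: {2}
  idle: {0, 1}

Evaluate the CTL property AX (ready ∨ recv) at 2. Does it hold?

Sat(ready ∨ recv) = {1, 2, 3}
Sat(AX (ready ∨ recv)) = {s : every successor in {1, 2, 3}} = {0, 1, 2}
2 ∈ Sat(AX (ready ∨ recv)) = {0, 1, 2}, so the formula holds at 2.

Yes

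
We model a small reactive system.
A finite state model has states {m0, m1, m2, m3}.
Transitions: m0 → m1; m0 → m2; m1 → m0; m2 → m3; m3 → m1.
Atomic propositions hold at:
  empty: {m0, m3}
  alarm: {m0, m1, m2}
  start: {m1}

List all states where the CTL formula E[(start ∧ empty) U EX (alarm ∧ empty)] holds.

Sat(start ∧ empty) = ∅
Sat(alarm ∧ empty) = {m0}
Sat(EX (alarm ∧ empty)) = {s : some successor in {m0}} = {m1}
E[(start ∧ empty) U EX (alarm ∧ empty)]: least fixpoint, start Z0 = Sat(EX (alarm ∧ empty)) = {m1}, add states in Sat(start ∧ empty) with some successor in Z. Already a fixed point.
Sat(E[(start ∧ empty) U EX (alarm ∧ empty)]) = {m1}

{m1}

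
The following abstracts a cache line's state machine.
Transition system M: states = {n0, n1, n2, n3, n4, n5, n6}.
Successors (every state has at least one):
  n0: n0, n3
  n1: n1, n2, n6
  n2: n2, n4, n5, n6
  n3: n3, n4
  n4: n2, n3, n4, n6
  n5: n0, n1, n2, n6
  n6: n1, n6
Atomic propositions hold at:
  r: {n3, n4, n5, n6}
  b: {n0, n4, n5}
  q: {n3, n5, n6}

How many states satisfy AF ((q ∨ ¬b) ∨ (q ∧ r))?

5

Sat(¬b) = {n1, n2, n3, n6}
Sat(q ∨ ¬b) = {n1, n2, n3, n5, n6}
Sat(q ∧ r) = {n3, n5, n6}
Sat((q ∨ ¬b) ∨ (q ∧ r)) = {n1, n2, n3, n5, n6}
AF ((q ∨ ¬b) ∨ (q ∧ r)): least fixpoint, start Z0 = {n1, n2, n3, n5, n6}, add states with every successor in Z. Already a fixed point.
Sat(AF ((q ∨ ¬b) ∨ (q ∧ r))) = {n1, n2, n3, n5, n6}
|Sat(AF ((q ∨ ¬b) ∨ (q ∧ r)))| = |{n1, n2, n3, n5, n6}| = 5.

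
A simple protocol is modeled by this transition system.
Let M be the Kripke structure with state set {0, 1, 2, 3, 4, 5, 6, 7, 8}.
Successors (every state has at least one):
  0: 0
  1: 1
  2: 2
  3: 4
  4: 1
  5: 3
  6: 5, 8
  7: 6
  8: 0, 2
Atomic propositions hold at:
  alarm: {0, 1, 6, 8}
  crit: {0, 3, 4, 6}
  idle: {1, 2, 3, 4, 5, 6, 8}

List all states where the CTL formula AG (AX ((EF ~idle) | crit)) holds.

Sat(~idle) = {0, 7}
EF ~idle: least fixpoint, start Z0 = {0, 7}, add states with some successor in Z. Z1 = {0, 7, 8}; Z2 = {0, 6, 7, 8}; fixed.
Sat(EF ~idle) = {0, 6, 7, 8}
Sat((EF ~idle) | crit) = {0, 3, 4, 6, 7, 8}
Sat(AX ((EF ~idle) | crit)) = {s : every successor in {0, 3, 4, 6, 7, 8}} = {0, 3, 5, 7}
AG (AX ((EF ~idle) | crit)): greatest fixpoint, start Z0 = {0, 3, 5, 7}, keep only states in Sat with every successor in Z. Z1 = {0, 5}; Z2 = {0}; fixed.
Sat(AG (AX ((EF ~idle) | crit))) = {0}

{0}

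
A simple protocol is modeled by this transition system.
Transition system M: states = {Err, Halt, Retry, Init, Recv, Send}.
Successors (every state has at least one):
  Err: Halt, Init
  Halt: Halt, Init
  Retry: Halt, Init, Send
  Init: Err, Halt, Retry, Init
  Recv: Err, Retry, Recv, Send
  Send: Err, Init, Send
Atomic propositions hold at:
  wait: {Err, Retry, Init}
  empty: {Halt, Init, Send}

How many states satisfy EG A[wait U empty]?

5

A[wait U empty]: least fixpoint, start Z0 = Sat(empty) = {Halt, Init, Send}, add states in Sat(wait) with every successor in Z. Z1 = {Err, Halt, Retry, Init, Send}; fixed.
Sat(A[wait U empty]) = {Err, Halt, Retry, Init, Send}
EG A[wait U empty]: greatest fixpoint, start Z0 = {Err, Halt, Retry, Init, Send}, keep only states in Sat with some successor in Z. Already a fixed point.
Sat(EG A[wait U empty]) = {Err, Halt, Retry, Init, Send}
|Sat(EG A[wait U empty])| = |{Err, Halt, Retry, Init, Send}| = 5.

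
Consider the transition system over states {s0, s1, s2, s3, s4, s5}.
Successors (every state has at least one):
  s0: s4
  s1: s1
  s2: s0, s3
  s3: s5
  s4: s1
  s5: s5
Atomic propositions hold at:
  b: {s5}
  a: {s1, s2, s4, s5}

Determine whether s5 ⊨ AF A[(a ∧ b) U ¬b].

No

Sat(a ∧ b) = {s5}
Sat(¬b) = {s0, s1, s2, s3, s4}
A[(a ∧ b) U ¬b]: least fixpoint, start Z0 = Sat(¬b) = {s0, s1, s2, s3, s4}, add states in Sat(a ∧ b) with every successor in Z. Already a fixed point.
Sat(A[(a ∧ b) U ¬b]) = {s0, s1, s2, s3, s4}
AF A[(a ∧ b) U ¬b]: least fixpoint, start Z0 = {s0, s1, s2, s3, s4}, add states with every successor in Z. Already a fixed point.
Sat(AF A[(a ∧ b) U ¬b]) = {s0, s1, s2, s3, s4}
s5 ∉ Sat(AF A[(a ∧ b) U ¬b]) = {s0, s1, s2, s3, s4}, so the formula does not hold at s5.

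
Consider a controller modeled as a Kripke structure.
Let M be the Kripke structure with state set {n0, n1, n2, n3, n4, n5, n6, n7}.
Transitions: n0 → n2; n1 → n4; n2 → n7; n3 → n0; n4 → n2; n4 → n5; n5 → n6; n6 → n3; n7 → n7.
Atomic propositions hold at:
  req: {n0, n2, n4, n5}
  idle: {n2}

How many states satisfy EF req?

EF req: least fixpoint, start Z0 = {n0, n2, n4, n5}, add states with some successor in Z. Z1 = {n0, n1, n2, n3, n4, n5}; Z2 = {n0, n1, n2, n3, n4, n5, n6}; fixed.
Sat(EF req) = {n0, n1, n2, n3, n4, n5, n6}
|Sat(EF req)| = |{n0, n1, n2, n3, n4, n5, n6}| = 7.

7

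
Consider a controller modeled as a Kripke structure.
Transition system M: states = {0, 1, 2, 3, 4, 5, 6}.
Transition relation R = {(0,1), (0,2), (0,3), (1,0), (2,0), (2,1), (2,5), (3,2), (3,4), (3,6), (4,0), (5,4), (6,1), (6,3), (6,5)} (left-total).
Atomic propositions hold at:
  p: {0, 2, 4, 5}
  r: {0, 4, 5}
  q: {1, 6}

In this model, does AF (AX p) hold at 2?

Sat(AX p) = {s : every successor in {0, 2, 4, 5}} = {1, 4, 5}
AF (AX p): least fixpoint, start Z0 = {1, 4, 5}, add states with every successor in Z. Already a fixed point.
Sat(AF (AX p)) = {1, 4, 5}
2 ∉ Sat(AF (AX p)) = {1, 4, 5}, so the formula does not hold at 2.

No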